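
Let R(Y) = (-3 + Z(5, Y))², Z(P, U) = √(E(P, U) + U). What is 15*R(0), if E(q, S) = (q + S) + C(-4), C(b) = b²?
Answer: 450 - 90*√21 ≈ 37.568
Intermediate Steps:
E(q, S) = 16 + S + q (E(q, S) = (q + S) + (-4)² = (S + q) + 16 = 16 + S + q)
Z(P, U) = √(16 + P + 2*U) (Z(P, U) = √((16 + U + P) + U) = √((16 + P + U) + U) = √(16 + P + 2*U))
R(Y) = (-3 + √(21 + 2*Y))² (R(Y) = (-3 + √(16 + 5 + 2*Y))² = (-3 + √(21 + 2*Y))²)
15*R(0) = 15*(-3 + √(21 + 2*0))² = 15*(-3 + √(21 + 0))² = 15*(-3 + √21)²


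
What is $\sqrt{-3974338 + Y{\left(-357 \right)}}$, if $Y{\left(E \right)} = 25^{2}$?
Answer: $i \sqrt{3973713} \approx 1993.4 i$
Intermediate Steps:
$Y{\left(E \right)} = 625$
$\sqrt{-3974338 + Y{\left(-357 \right)}} = \sqrt{-3974338 + 625} = \sqrt{-3973713} = i \sqrt{3973713}$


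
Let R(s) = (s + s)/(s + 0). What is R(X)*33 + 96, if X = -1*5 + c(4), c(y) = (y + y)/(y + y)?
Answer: 162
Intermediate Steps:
c(y) = 1 (c(y) = (2*y)/((2*y)) = (2*y)*(1/(2*y)) = 1)
X = -4 (X = -1*5 + 1 = -5 + 1 = -4)
R(s) = 2 (R(s) = (2*s)/s = 2)
R(X)*33 + 96 = 2*33 + 96 = 66 + 96 = 162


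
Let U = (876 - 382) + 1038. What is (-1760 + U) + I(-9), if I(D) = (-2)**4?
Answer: -212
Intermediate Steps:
I(D) = 16
U = 1532 (U = 494 + 1038 = 1532)
(-1760 + U) + I(-9) = (-1760 + 1532) + 16 = -228 + 16 = -212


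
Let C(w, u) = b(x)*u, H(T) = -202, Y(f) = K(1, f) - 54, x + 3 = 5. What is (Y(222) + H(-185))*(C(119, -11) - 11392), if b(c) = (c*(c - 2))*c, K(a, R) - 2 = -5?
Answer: 2950528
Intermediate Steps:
K(a, R) = -3 (K(a, R) = 2 - 5 = -3)
x = 2 (x = -3 + 5 = 2)
Y(f) = -57 (Y(f) = -3 - 54 = -57)
b(c) = c²*(-2 + c) (b(c) = (c*(-2 + c))*c = c²*(-2 + c))
C(w, u) = 0 (C(w, u) = (2²*(-2 + 2))*u = (4*0)*u = 0*u = 0)
(Y(222) + H(-185))*(C(119, -11) - 11392) = (-57 - 202)*(0 - 11392) = -259*(-11392) = 2950528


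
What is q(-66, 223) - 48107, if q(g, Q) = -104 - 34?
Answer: -48245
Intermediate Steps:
q(g, Q) = -138
q(-66, 223) - 48107 = -138 - 48107 = -48245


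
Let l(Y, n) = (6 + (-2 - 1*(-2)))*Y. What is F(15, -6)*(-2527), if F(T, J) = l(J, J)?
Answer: 90972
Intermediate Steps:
l(Y, n) = 6*Y (l(Y, n) = (6 + (-2 + 2))*Y = (6 + 0)*Y = 6*Y)
F(T, J) = 6*J
F(15, -6)*(-2527) = (6*(-6))*(-2527) = -36*(-2527) = 90972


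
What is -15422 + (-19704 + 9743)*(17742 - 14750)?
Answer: -29818734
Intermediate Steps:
-15422 + (-19704 + 9743)*(17742 - 14750) = -15422 - 9961*2992 = -15422 - 29803312 = -29818734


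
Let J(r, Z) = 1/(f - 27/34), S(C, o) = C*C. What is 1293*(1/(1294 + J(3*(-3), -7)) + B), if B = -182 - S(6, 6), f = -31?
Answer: -131426105329/466260 ≈ -2.8187e+5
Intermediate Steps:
S(C, o) = C²
J(r, Z) = -34/1081 (J(r, Z) = 1/(-31 - 27/34) = 1/(-1081/34) = -34/1081)
B = -218 (B = -182 - 1*6² = -182 - 1*36 = -182 - 36 = -218)
1293*(1/(1294 + J(3*(-3), -7)) + B) = 1293*(1/(1294 - 34/1081) - 218) = 1293*(1/(1398780/1081) - 218) = 1293*(1081/1398780 - 218) = 1293*(-304932959/1398780) = -131426105329/466260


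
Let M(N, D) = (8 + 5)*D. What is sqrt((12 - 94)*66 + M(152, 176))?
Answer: 2*I*sqrt(781) ≈ 55.893*I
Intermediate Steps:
M(N, D) = 13*D
sqrt((12 - 94)*66 + M(152, 176)) = sqrt((12 - 94)*66 + 13*176) = sqrt(-82*66 + 2288) = sqrt(-5412 + 2288) = sqrt(-3124) = 2*I*sqrt(781)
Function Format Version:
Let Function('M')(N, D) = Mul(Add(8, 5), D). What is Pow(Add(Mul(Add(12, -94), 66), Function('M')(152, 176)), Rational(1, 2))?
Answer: Mul(2, I, Pow(781, Rational(1, 2))) ≈ Mul(55.893, I)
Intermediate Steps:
Function('M')(N, D) = Mul(13, D)
Pow(Add(Mul(Add(12, -94), 66), Function('M')(152, 176)), Rational(1, 2)) = Pow(Add(Mul(Add(12, -94), 66), Mul(13, 176)), Rational(1, 2)) = Pow(Add(Mul(-82, 66), 2288), Rational(1, 2)) = Pow(Add(-5412, 2288), Rational(1, 2)) = Pow(-3124, Rational(1, 2)) = Mul(2, I, Pow(781, Rational(1, 2)))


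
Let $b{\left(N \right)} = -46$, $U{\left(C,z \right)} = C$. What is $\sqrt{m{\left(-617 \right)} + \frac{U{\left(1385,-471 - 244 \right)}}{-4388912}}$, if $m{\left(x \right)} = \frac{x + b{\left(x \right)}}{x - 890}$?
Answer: $\frac{\sqrt{82099058799629}}{13665476} \approx 0.66305$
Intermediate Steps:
$m{\left(x \right)} = \frac{-46 + x}{-890 + x}$ ($m{\left(x \right)} = \frac{x - 46}{x - 890} = \frac{-46 + x}{-890 + x}$)
$\sqrt{m{\left(-617 \right)} + \frac{U{\left(1385,-471 - 244 \right)}}{-4388912}} = \sqrt{\frac{-46 - 617}{-890 - 617} + \frac{1385}{-4388912}} = \sqrt{\frac{1}{-1507} \left(-663\right) + 1385 \left(- \frac{1}{4388912}\right)} = \sqrt{\left(- \frac{1}{1507}\right) \left(-663\right) - \frac{1385}{4388912}} = \sqrt{\frac{663}{1507} - \frac{1385}{4388912}} = \sqrt{\frac{264341951}{601280944}} = \frac{\sqrt{82099058799629}}{13665476}$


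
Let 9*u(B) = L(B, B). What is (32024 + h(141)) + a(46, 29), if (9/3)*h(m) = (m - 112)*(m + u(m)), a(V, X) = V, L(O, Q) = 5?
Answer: 902836/27 ≈ 33438.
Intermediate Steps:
u(B) = 5/9 (u(B) = (1/9)*5 = 5/9)
h(m) = (-112 + m)*(5/9 + m)/3 (h(m) = ((m - 112)*(m + 5/9))/3 = ((-112 + m)*(5/9 + m))/3 = (-112 + m)*(5/9 + m)/3)
(32024 + h(141)) + a(46, 29) = (32024 + (-560/27 - 1003/27*141 + (1/3)*141**2)) + 46 = (32024 + (-560/27 - 47141/9 + (1/3)*19881)) + 46 = (32024 + (-560/27 - 47141/9 + 6627)) + 46 = (32024 + 36946/27) + 46 = 901594/27 + 46 = 902836/27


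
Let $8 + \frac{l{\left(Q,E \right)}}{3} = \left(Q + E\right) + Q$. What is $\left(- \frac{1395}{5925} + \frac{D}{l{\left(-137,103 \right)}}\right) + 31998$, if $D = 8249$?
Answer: $\frac{6783947474}{212115} \approx 31982.0$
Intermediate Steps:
$l{\left(Q,E \right)} = -24 + 3 E + 6 Q$ ($l{\left(Q,E \right)} = -24 + 3 \left(\left(Q + E\right) + Q\right) = -24 + 3 \left(\left(E + Q\right) + Q\right) = -24 + 3 \left(E + 2 Q\right) = -24 + \left(3 E + 6 Q\right) = -24 + 3 E + 6 Q$)
$\left(- \frac{1395}{5925} + \frac{D}{l{\left(-137,103 \right)}}\right) + 31998 = \left(- \frac{1395}{5925} + \frac{8249}{-24 + 3 \cdot 103 + 6 \left(-137\right)}\right) + 31998 = \left(\left(-1395\right) \frac{1}{5925} + \frac{8249}{-24 + 309 - 822}\right) + 31998 = \left(- \frac{93}{395} + \frac{8249}{-537}\right) + 31998 = \left(- \frac{93}{395} + 8249 \left(- \frac{1}{537}\right)\right) + 31998 = \left(- \frac{93}{395} - \frac{8249}{537}\right) + 31998 = - \frac{3308296}{212115} + 31998 = \frac{6783947474}{212115}$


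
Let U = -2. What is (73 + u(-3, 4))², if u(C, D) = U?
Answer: 5041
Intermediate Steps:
u(C, D) = -2
(73 + u(-3, 4))² = (73 - 2)² = 71² = 5041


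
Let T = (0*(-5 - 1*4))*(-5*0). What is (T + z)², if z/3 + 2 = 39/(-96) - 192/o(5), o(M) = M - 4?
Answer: 348307569/1024 ≈ 3.4014e+5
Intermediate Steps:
o(M) = -4 + M
z = -18663/32 (z = -6 + 3*(39/(-96) - 192/(-4 + 5)) = -6 + 3*(39*(-1/96) - 192/1) = -6 + 3*(-13/32 - 192*1) = -6 + 3*(-13/32 - 192) = -6 + 3*(-6157/32) = -6 - 18471/32 = -18663/32 ≈ -583.22)
T = 0 (T = (0*(-5 - 4))*0 = (0*(-9))*0 = 0*0 = 0)
(T + z)² = (0 - 18663/32)² = (-18663/32)² = 348307569/1024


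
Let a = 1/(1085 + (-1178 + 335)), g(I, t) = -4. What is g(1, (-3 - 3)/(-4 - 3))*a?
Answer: -2/121 ≈ -0.016529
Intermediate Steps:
a = 1/242 (a = 1/(1085 - 843) = 1/242 ≈ 0.0041322)
g(1, (-3 - 3)/(-4 - 3))*a = -4*1/242 = -2/121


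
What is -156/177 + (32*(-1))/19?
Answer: -2876/1121 ≈ -2.5656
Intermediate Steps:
-156/177 + (32*(-1))/19 = -156*1/177 - 32*1/19 = -52/59 - 32/19 = -2876/1121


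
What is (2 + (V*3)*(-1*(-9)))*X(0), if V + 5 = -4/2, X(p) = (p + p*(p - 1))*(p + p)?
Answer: 0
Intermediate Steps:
X(p) = 2*p*(p + p*(-1 + p)) (X(p) = (p + p*(-1 + p))*(2*p) = 2*p*(p + p*(-1 + p)))
V = -7 (V = -5 - 4/2 = -5 - 4*1/2 = -5 - 2 = -7)
(2 + (V*3)*(-1*(-9)))*X(0) = (2 + (-7*3)*(-1*(-9)))*(2*0**3) = (2 - 21*9)*(2*0) = (2 - 189)*0 = -187*0 = 0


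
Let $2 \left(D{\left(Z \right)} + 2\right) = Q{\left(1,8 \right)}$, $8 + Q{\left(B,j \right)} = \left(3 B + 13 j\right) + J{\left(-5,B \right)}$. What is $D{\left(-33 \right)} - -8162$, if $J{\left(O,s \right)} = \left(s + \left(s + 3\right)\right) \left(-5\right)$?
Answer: $8197$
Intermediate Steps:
$J{\left(O,s \right)} = -15 - 10 s$ ($J{\left(O,s \right)} = \left(s + \left(3 + s\right)\right) \left(-5\right) = \left(3 + 2 s\right) \left(-5\right) = -15 - 10 s$)
$Q{\left(B,j \right)} = -23 - 7 B + 13 j$ ($Q{\left(B,j \right)} = -8 - \left(15 - 13 j + 7 B\right) = -23 - 7 B + 13 j$)
$D{\left(Z \right)} = 35$ ($D{\left(Z \right)} = -2 + \frac{-23 - 7 + 13 \cdot 8}{2} = -2 + \frac{-23 - 7 + 104}{2} = -2 + \frac{1}{2} \cdot 74 = -2 + 37 = 35$)
$D{\left(-33 \right)} - -8162 = 35 - -8162 = 35 + 8162 = 8197$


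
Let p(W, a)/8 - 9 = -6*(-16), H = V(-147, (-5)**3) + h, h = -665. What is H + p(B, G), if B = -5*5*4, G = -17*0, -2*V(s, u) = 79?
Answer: 271/2 ≈ 135.50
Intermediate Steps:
V(s, u) = -79/2 (V(s, u) = -1/2*79 = -79/2)
G = 0
B = -100 (B = -25*4 = -100)
H = -1409/2 (H = -79/2 - 665 = -1409/2 ≈ -704.50)
p(W, a) = 840 (p(W, a) = 72 + 8*(-6*(-16)) = 72 + 8*96 = 72 + 768 = 840)
H + p(B, G) = -1409/2 + 840 = 271/2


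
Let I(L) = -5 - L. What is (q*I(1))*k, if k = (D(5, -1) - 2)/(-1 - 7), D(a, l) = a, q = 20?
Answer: 45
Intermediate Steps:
k = -3/8 (k = (5 - 2)/(-1 - 7) = 3/(-8) = 3*(-⅛) = -3/8 ≈ -0.37500)
(q*I(1))*k = (20*(-5 - 1*1))*(-3/8) = (20*(-5 - 1))*(-3/8) = (20*(-6))*(-3/8) = -120*(-3/8) = 45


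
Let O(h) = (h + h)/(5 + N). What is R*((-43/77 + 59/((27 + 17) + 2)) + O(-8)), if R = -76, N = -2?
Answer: 1861126/5313 ≈ 350.30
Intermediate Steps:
O(h) = 2*h/3 (O(h) = (h + h)/(5 - 2) = (2*h)/3 = (2*h)*(⅓) = 2*h/3)
R*((-43/77 + 59/((27 + 17) + 2)) + O(-8)) = -76*((-43/77 + 59/((27 + 17) + 2)) + (⅔)*(-8)) = -76*((-43*1/77 + 59/(44 + 2)) - 16/3) = -76*((-43/77 + 59/46) - 16/3) = -76*(2565/3542 - 16/3) = -76*(-48977/10626) = 1861126/5313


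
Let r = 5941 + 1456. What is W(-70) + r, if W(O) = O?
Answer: 7327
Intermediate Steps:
r = 7397
W(-70) + r = -70 + 7397 = 7327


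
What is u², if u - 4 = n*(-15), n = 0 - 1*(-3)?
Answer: 1681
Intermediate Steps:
n = 3 (n = 0 + 3 = 3)
u = -41 (u = 4 + 3*(-15) = 4 - 45 = -41)
u² = (-41)² = 1681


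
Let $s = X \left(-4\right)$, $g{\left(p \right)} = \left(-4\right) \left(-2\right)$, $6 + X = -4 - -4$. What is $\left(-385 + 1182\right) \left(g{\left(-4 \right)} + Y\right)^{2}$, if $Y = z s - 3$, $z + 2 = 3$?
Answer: $670277$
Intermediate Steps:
$X = -6$ ($X = -6 - 0 = -6 + \left(-4 + 4\right) = -6 + 0 = -6$)
$z = 1$ ($z = -2 + 3 = 1$)
$g{\left(p \right)} = 8$
$s = 24$ ($s = \left(-6\right) \left(-4\right) = 24$)
$Y = 21$ ($Y = 1 \cdot 24 - 3 = 24 - 3 = 21$)
$\left(-385 + 1182\right) \left(g{\left(-4 \right)} + Y\right)^{2} = \left(-385 + 1182\right) \left(8 + 21\right)^{2} = 797 \cdot 29^{2} = 797 \cdot 841 = 670277$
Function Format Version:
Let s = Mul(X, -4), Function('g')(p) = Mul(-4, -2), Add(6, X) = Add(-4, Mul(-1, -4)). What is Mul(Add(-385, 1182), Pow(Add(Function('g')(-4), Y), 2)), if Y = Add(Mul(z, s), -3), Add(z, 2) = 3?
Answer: 670277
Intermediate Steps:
X = -6 (X = Add(-6, Add(-4, Mul(-1, -4))) = Add(-6, Add(-4, 4)) = Add(-6, 0) = -6)
z = 1 (z = Add(-2, 3) = 1)
Function('g')(p) = 8
s = 24 (s = Mul(-6, -4) = 24)
Y = 21 (Y = Add(Mul(1, 24), -3) = Add(24, -3) = 21)
Mul(Add(-385, 1182), Pow(Add(Function('g')(-4), Y), 2)) = Mul(Add(-385, 1182), Pow(Add(8, 21), 2)) = Mul(797, Pow(29, 2)) = Mul(797, 841) = 670277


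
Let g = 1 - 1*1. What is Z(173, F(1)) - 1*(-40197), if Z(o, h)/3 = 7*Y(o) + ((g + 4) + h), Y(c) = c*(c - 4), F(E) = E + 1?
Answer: 654192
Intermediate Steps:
g = 0 (g = 1 - 1 = 0)
F(E) = 1 + E
Y(c) = c*(-4 + c)
Z(o, h) = 12 + 3*h + 21*o*(-4 + o) (Z(o, h) = 3*(7*(o*(-4 + o)) + ((0 + 4) + h)) = 3*(7*o*(-4 + o) + (4 + h)) = 3*(4 + h + 7*o*(-4 + o)) = 12 + 3*h + 21*o*(-4 + o))
Z(173, F(1)) - 1*(-40197) = (12 + 3*(1 + 1) + 21*173*(-4 + 173)) - 1*(-40197) = (12 + 3*2 + 21*173*169) + 40197 = (12 + 6 + 613977) + 40197 = 613995 + 40197 = 654192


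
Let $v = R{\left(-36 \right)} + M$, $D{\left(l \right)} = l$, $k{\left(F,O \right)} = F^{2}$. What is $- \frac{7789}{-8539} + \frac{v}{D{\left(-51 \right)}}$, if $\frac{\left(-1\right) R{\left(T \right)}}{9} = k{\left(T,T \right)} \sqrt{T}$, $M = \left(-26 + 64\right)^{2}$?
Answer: $- \frac{11933077}{435489} + \frac{23328 i}{17} \approx -27.402 + 1372.2 i$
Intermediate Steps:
$M = 1444$ ($M = 38^{2} = 1444$)
$R{\left(T \right)} = - 9 T^{\frac{5}{2}}$ ($R{\left(T \right)} = - 9 T^{2} \sqrt{T} = - 9 T^{\frac{5}{2}}$)
$v = 1444 - 69984 i$ ($v = - 9 \left(-36\right)^{\frac{5}{2}} + 1444 = - 9 \cdot 7776 i + 1444 = - 69984 i + 1444 = 1444 - 69984 i \approx 1444.0 - 69984.0 i$)
$- \frac{7789}{-8539} + \frac{v}{D{\left(-51 \right)}} = - \frac{7789}{-8539} + \frac{1444 - 69984 i}{-51} = \left(-7789\right) \left(- \frac{1}{8539}\right) + \left(1444 - 69984 i\right) \left(- \frac{1}{51}\right) = \frac{7789}{8539} - \left(\frac{1444}{51} - \frac{23328 i}{17}\right) = - \frac{11933077}{435489} + \frac{23328 i}{17}$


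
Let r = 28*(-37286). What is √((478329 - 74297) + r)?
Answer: 2*I*√159994 ≈ 799.99*I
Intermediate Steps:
r = -1044008
√((478329 - 74297) + r) = √((478329 - 74297) - 1044008) = √(404032 - 1044008) = √(-639976) = 2*I*√159994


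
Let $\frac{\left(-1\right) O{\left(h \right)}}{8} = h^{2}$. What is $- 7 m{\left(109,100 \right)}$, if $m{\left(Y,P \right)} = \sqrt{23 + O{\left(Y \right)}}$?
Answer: $- 35 i \sqrt{3801} \approx - 2157.8 i$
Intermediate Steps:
$O{\left(h \right)} = - 8 h^{2}$
$m{\left(Y,P \right)} = \sqrt{23 - 8 Y^{2}}$
$- 7 m{\left(109,100 \right)} = - 7 \sqrt{23 - 8 \cdot 109^{2}} = - 7 \sqrt{23 - 95048} = - 7 \sqrt{-95025} = - 7 \cdot 5 i \sqrt{3801} = - 35 i \sqrt{3801}$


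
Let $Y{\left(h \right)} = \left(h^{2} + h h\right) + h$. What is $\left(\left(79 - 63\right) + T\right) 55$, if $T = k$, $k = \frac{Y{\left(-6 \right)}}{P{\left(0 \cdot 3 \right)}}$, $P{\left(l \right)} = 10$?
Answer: $1243$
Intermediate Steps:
$Y{\left(h \right)} = h + 2 h^{2}$ ($Y{\left(h \right)} = \left(h^{2} + h^{2}\right) + h = 2 h^{2} + h = h + 2 h^{2}$)
$k = \frac{33}{5}$ ($k = \frac{\left(-6\right) \left(1 + 2 \left(-6\right)\right)}{10} = - 6 \left(1 - 12\right) \frac{1}{10} = \left(-6\right) \left(-11\right) \frac{1}{10} = 66 \cdot \frac{1}{10} = \frac{33}{5} \approx 6.6$)
$T = \frac{33}{5} \approx 6.6$
$\left(\left(79 - 63\right) + T\right) 55 = \left(\left(79 - 63\right) + \frac{33}{5}\right) 55 = \left(16 + \frac{33}{5}\right) 55 = \frac{113}{5} \cdot 55 = 1243$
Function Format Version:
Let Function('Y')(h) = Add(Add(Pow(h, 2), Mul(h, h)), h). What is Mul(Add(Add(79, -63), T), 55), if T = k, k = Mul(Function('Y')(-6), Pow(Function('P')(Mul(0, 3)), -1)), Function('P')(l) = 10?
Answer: 1243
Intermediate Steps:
Function('Y')(h) = Add(h, Mul(2, Pow(h, 2))) (Function('Y')(h) = Add(Add(Pow(h, 2), Pow(h, 2)), h) = Add(Mul(2, Pow(h, 2)), h) = Add(h, Mul(2, Pow(h, 2))))
k = Rational(33, 5) (k = Mul(Mul(-6, Add(1, Mul(2, -6))), Pow(10, -1)) = Mul(Mul(-6, Add(1, -12)), Rational(1, 10)) = Mul(Mul(-6, -11), Rational(1, 10)) = Mul(66, Rational(1, 10)) = Rational(33, 5) ≈ 6.6000)
T = Rational(33, 5) ≈ 6.6000
Mul(Add(Add(79, -63), T), 55) = Mul(Add(Add(79, -63), Rational(33, 5)), 55) = Mul(Add(16, Rational(33, 5)), 55) = Mul(Rational(113, 5), 55) = 1243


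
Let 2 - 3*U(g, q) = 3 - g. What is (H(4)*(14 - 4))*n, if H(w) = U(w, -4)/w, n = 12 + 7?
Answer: 95/2 ≈ 47.500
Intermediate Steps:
U(g, q) = -⅓ + g/3 (U(g, q) = ⅔ - (3 - g)/3 = ⅔ + (-1 + g/3) = -⅓ + g/3)
n = 19
H(w) = (-⅓ + w/3)/w
(H(4)*(14 - 4))*n = (((⅓)*(-1 + 4)/4)*(14 - 4))*19 = (((⅓)*(¼)*3)*10)*19 = ((¼)*10)*19 = (5/2)*19 = 95/2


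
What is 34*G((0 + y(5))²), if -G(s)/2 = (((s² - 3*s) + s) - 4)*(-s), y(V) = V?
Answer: 970700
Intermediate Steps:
G(s) = 2*s*(-4 + s² - 2*s) (G(s) = -2*(((s² - 3*s) + s) - 4)*(-s) = -2*((s² - 2*s) - 4)*(-s) = -2*(-4 + s² - 2*s)*(-s) = -(-2)*s*(-4 + s² - 2*s) = 2*s*(-4 + s² - 2*s))
34*G((0 + y(5))²) = 34*(2*(0 + 5)²*(-4 + ((0 + 5)²)² - 2*(0 + 5)²)) = 34*(2*5²*(-4 + (5²)² - 2*5²)) = 34*(2*25*(-4 + 25² - 2*25)) = 34*(2*25*(-4 + 625 - 50)) = 34*(2*25*571) = 34*28550 = 970700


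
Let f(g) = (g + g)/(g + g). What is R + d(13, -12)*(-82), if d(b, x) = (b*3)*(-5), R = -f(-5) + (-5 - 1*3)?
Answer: 15981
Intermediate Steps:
f(g) = 1 (f(g) = (2*g)/((2*g)) = (2*g)*(1/(2*g)) = 1)
R = -9 (R = -1*1 + (-5 - 1*3) = -1 + (-5 - 3) = -1 - 8 = -9)
d(b, x) = -15*b (d(b, x) = (3*b)*(-5) = -15*b)
R + d(13, -12)*(-82) = -9 - 15*13*(-82) = -9 - 195*(-82) = -9 + 15990 = 15981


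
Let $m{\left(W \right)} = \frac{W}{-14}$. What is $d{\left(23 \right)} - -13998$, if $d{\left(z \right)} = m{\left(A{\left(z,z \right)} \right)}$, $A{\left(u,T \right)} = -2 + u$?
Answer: $\frac{27993}{2} \approx 13997.0$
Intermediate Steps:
$m{\left(W \right)} = - \frac{W}{14}$ ($m{\left(W \right)} = W \left(- \frac{1}{14}\right) = - \frac{W}{14}$)
$d{\left(z \right)} = \frac{1}{7} - \frac{z}{14}$ ($d{\left(z \right)} = - \frac{-2 + z}{14} = \frac{1}{7} - \frac{z}{14}$)
$d{\left(23 \right)} - -13998 = \left(\frac{1}{7} - \frac{23}{14}\right) - -13998 = \left(\frac{1}{7} - \frac{23}{14}\right) + 13998 = - \frac{3}{2} + 13998 = \frac{27993}{2}$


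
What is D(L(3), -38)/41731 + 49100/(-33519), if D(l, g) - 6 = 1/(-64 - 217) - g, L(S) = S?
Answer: -575352384703/393057570309 ≈ -1.4638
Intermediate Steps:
D(l, g) = 1685/281 - g (D(l, g) = 6 + (1/(-64 - 217) - g) = 6 + (1/(-281) - g) = 6 + (-1/281 - g) = 1685/281 - g)
D(L(3), -38)/41731 + 49100/(-33519) = (1685/281 - 1*(-38))/41731 + 49100/(-33519) = (1685/281 + 38)*(1/41731) + 49100*(-1/33519) = (12363/281)*(1/41731) - 49100/33519 = 12363/11726411 - 49100/33519 = -575352384703/393057570309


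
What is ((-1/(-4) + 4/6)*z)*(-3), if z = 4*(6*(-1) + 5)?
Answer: 11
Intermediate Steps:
z = -4 (z = 4*(-6 + 5) = 4*(-1) = -4)
((-1/(-4) + 4/6)*z)*(-3) = ((-1/(-4) + 4/6)*(-4))*(-3) = ((-1*(-¼) + 4*(⅙))*(-4))*(-3) = ((¼ + ⅔)*(-4))*(-3) = ((11/12)*(-4))*(-3) = -11/3*(-3) = 11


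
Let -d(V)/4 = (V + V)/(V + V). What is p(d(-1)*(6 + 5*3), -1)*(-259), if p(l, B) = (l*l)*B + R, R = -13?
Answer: 1830871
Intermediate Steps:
d(V) = -4 (d(V) = -4*(V + V)/(V + V) = -4*2*V/(2*V) = -4*2*V*1/(2*V) = -4*1 = -4)
p(l, B) = -13 + B*l² (p(l, B) = (l*l)*B - 13 = l²*B - 13 = B*l² - 13 = -13 + B*l²)
p(d(-1)*(6 + 5*3), -1)*(-259) = (-13 - (-4*(6 + 5*3))²)*(-259) = (-13 - (-4*(6 + 15))²)*(-259) = (-13 - (-4*21)²)*(-259) = (-13 - 1*(-84)²)*(-259) = (-13 - 1*7056)*(-259) = (-13 - 7056)*(-259) = -7069*(-259) = 1830871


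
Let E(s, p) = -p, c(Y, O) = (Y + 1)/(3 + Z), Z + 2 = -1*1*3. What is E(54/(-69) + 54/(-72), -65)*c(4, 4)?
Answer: -325/2 ≈ -162.50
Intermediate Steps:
Z = -5 (Z = -2 - 1*1*3 = -2 - 1*3 = -2 - 3 = -5)
c(Y, O) = -½ - Y/2 (c(Y, O) = (Y + 1)/(3 - 5) = (1 + Y)/(-2) = (1 + Y)*(-½) = -½ - Y/2)
E(54/(-69) + 54/(-72), -65)*c(4, 4) = (-1*(-65))*(-½ - ½*4) = 65*(-½ - 2) = 65*(-5/2) = -325/2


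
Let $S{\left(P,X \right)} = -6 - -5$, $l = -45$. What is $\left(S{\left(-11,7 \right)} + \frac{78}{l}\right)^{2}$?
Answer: $\frac{1681}{225} \approx 7.4711$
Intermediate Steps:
$S{\left(P,X \right)} = -1$ ($S{\left(P,X \right)} = -6 + 5 = -1$)
$\left(S{\left(-11,7 \right)} + \frac{78}{l}\right)^{2} = \left(-1 + \frac{78}{-45}\right)^{2} = \left(-1 + 78 \left(- \frac{1}{45}\right)\right)^{2} = \left(-1 - \frac{26}{15}\right)^{2} = \left(- \frac{41}{15}\right)^{2} = \frac{1681}{225}$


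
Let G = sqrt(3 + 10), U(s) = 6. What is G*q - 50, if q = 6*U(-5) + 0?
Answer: -50 + 36*sqrt(13) ≈ 79.800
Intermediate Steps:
q = 36 (q = 6*6 + 0 = 36 + 0 = 36)
G = sqrt(13) ≈ 3.6056
G*q - 50 = sqrt(13)*36 - 50 = 36*sqrt(13) - 50 = -50 + 36*sqrt(13)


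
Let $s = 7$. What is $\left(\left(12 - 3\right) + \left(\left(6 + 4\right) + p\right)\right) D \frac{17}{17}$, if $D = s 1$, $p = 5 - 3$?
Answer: $147$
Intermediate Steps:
$p = 2$ ($p = 5 - 3 = 2$)
$D = 7$ ($D = 7 \cdot 1 = 7$)
$\left(\left(12 - 3\right) + \left(\left(6 + 4\right) + p\right)\right) D \frac{17}{17} = \left(\left(12 - 3\right) + \left(\left(6 + 4\right) + 2\right)\right) 7 \cdot \frac{17}{17} = \left(9 + \left(10 + 2\right)\right) 7 \cdot 17 \cdot \frac{1}{17} = \left(9 + 12\right) 7 \cdot 1 = 21 \cdot 7 \cdot 1 = 147 \cdot 1 = 147$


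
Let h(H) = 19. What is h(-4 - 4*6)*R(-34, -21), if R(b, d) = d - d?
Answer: 0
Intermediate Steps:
R(b, d) = 0
h(-4 - 4*6)*R(-34, -21) = 19*0 = 0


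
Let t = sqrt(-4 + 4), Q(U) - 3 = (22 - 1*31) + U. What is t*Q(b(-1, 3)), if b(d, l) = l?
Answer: 0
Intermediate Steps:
Q(U) = -6 + U (Q(U) = 3 + ((22 - 1*31) + U) = 3 + ((22 - 31) + U) = 3 + (-9 + U) = -6 + U)
t = 0 (t = sqrt(0) = 0)
t*Q(b(-1, 3)) = 0*(-6 + 3) = 0*(-3) = 0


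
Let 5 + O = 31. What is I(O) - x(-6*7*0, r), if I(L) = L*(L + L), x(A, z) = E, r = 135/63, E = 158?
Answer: 1194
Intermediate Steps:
r = 15/7 (r = 135*(1/63) = 15/7 ≈ 2.1429)
x(A, z) = 158
O = 26 (O = -5 + 31 = 26)
I(L) = 2*L² (I(L) = L*(2*L) = 2*L²)
I(O) - x(-6*7*0, r) = 2*26² - 1*158 = 2*676 - 158 = 1352 - 158 = 1194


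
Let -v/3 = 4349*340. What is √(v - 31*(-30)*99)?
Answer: I*√4343910 ≈ 2084.2*I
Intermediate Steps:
v = -4435980 (v = -13047*340 = -3*1478660 = -4435980)
√(v - 31*(-30)*99) = √(-4435980 - 31*(-30)*99) = √(-4435980 + 930*99) = √(-4435980 + 92070) = √(-4343910) = I*√4343910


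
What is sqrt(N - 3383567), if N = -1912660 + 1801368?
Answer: I*sqrt(3494859) ≈ 1869.5*I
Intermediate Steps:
N = -111292
sqrt(N - 3383567) = sqrt(-111292 - 3383567) = sqrt(-3494859) = I*sqrt(3494859)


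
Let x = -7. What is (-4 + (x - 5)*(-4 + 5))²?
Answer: 256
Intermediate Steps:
(-4 + (x - 5)*(-4 + 5))² = (-4 + (-7 - 5)*(-4 + 5))² = (-4 - 12*1)² = (-4 - 12)² = (-16)² = 256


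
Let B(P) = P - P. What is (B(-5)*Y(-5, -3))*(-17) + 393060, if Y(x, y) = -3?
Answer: 393060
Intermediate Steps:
B(P) = 0
(B(-5)*Y(-5, -3))*(-17) + 393060 = (0*(-3))*(-17) + 393060 = 0*(-17) + 393060 = 0 + 393060 = 393060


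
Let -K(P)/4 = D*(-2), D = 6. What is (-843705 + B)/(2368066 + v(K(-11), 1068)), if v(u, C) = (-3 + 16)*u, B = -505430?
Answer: -269827/473738 ≈ -0.56957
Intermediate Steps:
K(P) = 48 (K(P) = -24*(-2) = -4*(-12) = 48)
v(u, C) = 13*u
(-843705 + B)/(2368066 + v(K(-11), 1068)) = (-843705 - 505430)/(2368066 + 13*48) = -1349135/(2368066 + 624) = -1349135/2368690 = -1349135*1/2368690 = -269827/473738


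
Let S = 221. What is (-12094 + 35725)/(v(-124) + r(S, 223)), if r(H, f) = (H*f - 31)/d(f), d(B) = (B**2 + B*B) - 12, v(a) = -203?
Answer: -391668071/3356381 ≈ -116.69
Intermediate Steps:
d(B) = -12 + 2*B**2 (d(B) = (B**2 + B**2) - 12 = 2*B**2 - 12 = -12 + 2*B**2)
r(H, f) = (-31 + H*f)/(-12 + 2*f**2) (r(H, f) = (H*f - 31)/(-12 + 2*f**2) = (-31 + H*f)/(-12 + 2*f**2))
(-12094 + 35725)/(v(-124) + r(S, 223)) = (-12094 + 35725)/(-203 + (-31 + 221*223)/(2*(-6 + 223**2))) = 23631/(-203 + (-31 + 49283)/(2*(-6 + 49729))) = 23631/(-203 + (1/2)*49252/49723) = 23631/(-203 + (1/2)*(1/49723)*49252) = 23631/(-203 + 24626/49723) = 23631/(-10069143/49723) = 23631*(-49723/10069143) = -391668071/3356381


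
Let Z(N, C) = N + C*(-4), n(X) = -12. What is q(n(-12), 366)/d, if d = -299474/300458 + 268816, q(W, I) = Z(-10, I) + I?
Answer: -166453732/40383809127 ≈ -0.0041218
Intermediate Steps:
Z(N, C) = N - 4*C
q(W, I) = -10 - 3*I (q(W, I) = (-10 - 4*I) + I = -10 - 3*I)
d = 40383809127/150229 (d = -299474*1/300458 + 268816 = -149737/150229 + 268816 = 40383809127/150229 ≈ 2.6882e+5)
q(n(-12), 366)/d = (-10 - 3*366)/(40383809127/150229) = (-10 - 1098)*(150229/40383809127) = -1108*150229/40383809127 = -166453732/40383809127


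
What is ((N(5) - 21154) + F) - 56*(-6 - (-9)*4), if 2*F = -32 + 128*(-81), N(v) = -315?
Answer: -28349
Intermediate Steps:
F = -5200 (F = (-32 + 128*(-81))/2 = (-32 - 10368)/2 = (½)*(-10400) = -5200)
((N(5) - 21154) + F) - 56*(-6 - (-9)*4) = ((-315 - 21154) - 5200) - 56*(-6 - (-9)*4) = (-21469 - 5200) - 56*(-6 - 3*(-12)) = -26669 - 56*(-6 + 36) = -26669 - 56*30 = -26669 - 1*1680 = -26669 - 1680 = -28349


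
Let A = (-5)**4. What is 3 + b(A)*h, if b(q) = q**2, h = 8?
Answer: 3125003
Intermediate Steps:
A = 625
3 + b(A)*h = 3 + 625**2*8 = 3 + 390625*8 = 3 + 3125000 = 3125003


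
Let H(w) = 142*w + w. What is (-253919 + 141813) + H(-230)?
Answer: -144996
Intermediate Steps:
H(w) = 143*w
(-253919 + 141813) + H(-230) = (-253919 + 141813) + 143*(-230) = -112106 - 32890 = -144996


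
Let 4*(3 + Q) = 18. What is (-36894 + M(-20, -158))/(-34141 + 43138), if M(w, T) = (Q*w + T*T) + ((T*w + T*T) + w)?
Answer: 16144/8997 ≈ 1.7944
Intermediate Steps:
Q = 3/2 (Q = -3 + (1/4)*18 = -3 + 9/2 = 3/2 ≈ 1.5000)
M(w, T) = 2*T**2 + 5*w/2 + T*w (M(w, T) = (3*w/2 + T*T) + ((T*w + T*T) + w) = (3*w/2 + T**2) + ((T*w + T**2) + w) = (T**2 + 3*w/2) + ((T**2 + T*w) + w) = (T**2 + 3*w/2) + (w + T**2 + T*w) = 2*T**2 + 5*w/2 + T*w)
(-36894 + M(-20, -158))/(-34141 + 43138) = (-36894 + (2*(-158)**2 + (5/2)*(-20) - 158*(-20)))/(-34141 + 43138) = (-36894 + (2*24964 - 50 + 3160))/8997 = (-36894 + (49928 - 50 + 3160))*(1/8997) = (-36894 + 53038)*(1/8997) = 16144*(1/8997) = 16144/8997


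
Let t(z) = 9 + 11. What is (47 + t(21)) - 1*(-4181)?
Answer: 4248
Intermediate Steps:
t(z) = 20
(47 + t(21)) - 1*(-4181) = (47 + 20) - 1*(-4181) = 67 + 4181 = 4248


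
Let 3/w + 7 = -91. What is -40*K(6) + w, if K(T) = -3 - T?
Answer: 35277/98 ≈ 359.97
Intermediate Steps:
w = -3/98 (w = 3/(-7 - 91) = 3/(-98) = 3*(-1/98) = -3/98 ≈ -0.030612)
-40*K(6) + w = -40*(-3 - 1*6) - 3/98 = -40*(-3 - 6) - 3/98 = -40*(-9) - 3/98 = 360 - 3/98 = 35277/98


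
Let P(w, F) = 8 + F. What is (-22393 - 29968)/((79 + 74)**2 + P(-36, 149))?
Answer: -52361/23566 ≈ -2.2219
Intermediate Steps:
(-22393 - 29968)/((79 + 74)**2 + P(-36, 149)) = (-22393 - 29968)/((79 + 74)**2 + (8 + 149)) = -52361/(153**2 + 157) = -52361/(23409 + 157) = -52361/23566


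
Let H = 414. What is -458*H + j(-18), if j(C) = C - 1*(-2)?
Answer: -189628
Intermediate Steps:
j(C) = 2 + C (j(C) = C + 2 = 2 + C)
-458*H + j(-18) = -458*414 + (2 - 18) = -189612 - 16 = -189628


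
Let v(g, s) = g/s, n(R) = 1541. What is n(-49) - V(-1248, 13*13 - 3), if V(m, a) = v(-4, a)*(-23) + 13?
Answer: 126778/83 ≈ 1527.4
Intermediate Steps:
V(m, a) = 13 + 92/a (V(m, a) = -4/a*(-23) + 13 = 92/a + 13 = 13 + 92/a)
n(-49) - V(-1248, 13*13 - 3) = 1541 - (13 + 92/(13*13 - 3)) = 1541 - (13 + 92/(169 - 3)) = 1541 - (13 + 92/166) = 1541 - (13 + 92*(1/166)) = 1541 - (13 + 46/83) = 1541 - 1*1125/83 = 1541 - 1125/83 = 126778/83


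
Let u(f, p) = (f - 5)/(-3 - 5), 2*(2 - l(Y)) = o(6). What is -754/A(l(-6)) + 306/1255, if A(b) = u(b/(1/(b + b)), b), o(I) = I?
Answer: -7569242/3765 ≈ -2010.4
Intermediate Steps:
l(Y) = -1 (l(Y) = 2 - ½*6 = 2 - 3 = -1)
u(f, p) = 5/8 - f/8 (u(f, p) = (-5 + f)/(-8) = (-5 + f)*(-⅛) = 5/8 - f/8)
A(b) = 5/8 - b²/4 (A(b) = 5/8 - b/(8*(1/(b + b))) = 5/8 - b/(8*(1/(2*b))) = 5/8 - b*2*b/8 = 5/8 - b²/4)
-754/A(l(-6)) + 306/1255 = -754/(5/8 - ¼*(-1)²) + 306/1255 = -754/(5/8 - ¼*1) + 306*(1/1255) = -754/(5/8 - ¼) + 306/1255 = -754/3/8 + 306/1255 = -754*8/3 + 306/1255 = -6032/3 + 306/1255 = -7569242/3765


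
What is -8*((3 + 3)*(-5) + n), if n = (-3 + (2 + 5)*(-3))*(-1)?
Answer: 48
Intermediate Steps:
n = 24 (n = (-3 + 7*(-3))*(-1) = (-3 - 21)*(-1) = -24*(-1) = 24)
-8*((3 + 3)*(-5) + n) = -8*((3 + 3)*(-5) + 24) = -8*(6*(-5) + 24) = -8*(-30 + 24) = -8*(-6) = 48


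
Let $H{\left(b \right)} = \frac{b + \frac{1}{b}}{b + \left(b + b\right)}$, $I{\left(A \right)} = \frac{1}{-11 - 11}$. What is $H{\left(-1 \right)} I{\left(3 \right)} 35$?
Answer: $- \frac{35}{33} \approx -1.0606$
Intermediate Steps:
$I{\left(A \right)} = - \frac{1}{22}$ ($I{\left(A \right)} = \frac{1}{-22} = - \frac{1}{22}$)
$H{\left(b \right)} = \frac{b + \frac{1}{b}}{3 b}$ ($H{\left(b \right)} = \frac{b + \frac{1}{b}}{b + 2 b} = \frac{b + \frac{1}{b}}{3 b}$)
$H{\left(-1 \right)} I{\left(3 \right)} 35 = \frac{1 + \left(-1\right)^{2}}{3 \cdot 1} \left(- \frac{1}{22}\right) 35 = \frac{1}{3} \cdot 1 \left(1 + 1\right) \left(- \frac{1}{22}\right) 35 = \frac{1}{3} \cdot 1 \cdot 2 \left(- \frac{1}{22}\right) 35 = \frac{2}{3} \left(- \frac{1}{22}\right) 35 = \left(- \frac{1}{33}\right) 35 = - \frac{35}{33}$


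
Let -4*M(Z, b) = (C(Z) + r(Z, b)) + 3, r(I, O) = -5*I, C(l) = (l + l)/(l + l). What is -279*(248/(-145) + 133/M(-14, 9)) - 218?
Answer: 12151564/5365 ≈ 2265.0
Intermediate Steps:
C(l) = 1 (C(l) = (2*l)/((2*l)) = (2*l)*(1/(2*l)) = 1)
M(Z, b) = -1 + 5*Z/4 (M(Z, b) = -((1 - 5*Z) + 3)/4 = -(4 - 5*Z)/4 = -1 + 5*Z/4)
-279*(248/(-145) + 133/M(-14, 9)) - 218 = -279*(248/(-145) + 133/(-1 + (5/4)*(-14))) - 218 = -279*(248*(-1/145) + 133/(-1 - 35/2)) - 218 = -279*(-248/145 + 133/(-37/2)) - 218 = -279*(-248/145 + 133*(-2/37)) - 218 = -279*(-248/145 - 266/37) - 218 = -279*(-47746/5365) - 218 = 13321134/5365 - 218 = 12151564/5365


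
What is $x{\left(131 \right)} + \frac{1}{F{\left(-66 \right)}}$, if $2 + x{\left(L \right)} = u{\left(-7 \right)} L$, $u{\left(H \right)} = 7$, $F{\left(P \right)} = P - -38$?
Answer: $\frac{25619}{28} \approx 914.96$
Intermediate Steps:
$F{\left(P \right)} = 38 + P$ ($F{\left(P \right)} = P + 38 = 38 + P$)
$x{\left(L \right)} = -2 + 7 L$
$x{\left(131 \right)} + \frac{1}{F{\left(-66 \right)}} = \left(-2 + 7 \cdot 131\right) + \frac{1}{38 - 66} = \left(-2 + 917\right) + \frac{1}{-28} = 915 - \frac{1}{28} = \frac{25619}{28}$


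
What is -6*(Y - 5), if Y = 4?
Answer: 6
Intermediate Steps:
-6*(Y - 5) = -6*(4 - 5) = -6*(-1) = 6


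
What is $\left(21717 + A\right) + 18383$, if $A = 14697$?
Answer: $54797$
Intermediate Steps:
$\left(21717 + A\right) + 18383 = \left(21717 + 14697\right) + 18383 = 36414 + 18383 = 54797$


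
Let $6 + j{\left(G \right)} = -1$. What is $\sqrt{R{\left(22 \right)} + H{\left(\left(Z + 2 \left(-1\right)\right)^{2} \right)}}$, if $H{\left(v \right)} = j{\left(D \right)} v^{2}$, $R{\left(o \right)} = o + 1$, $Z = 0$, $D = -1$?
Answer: $i \sqrt{89} \approx 9.434 i$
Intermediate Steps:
$j{\left(G \right)} = -7$ ($j{\left(G \right)} = -6 - 1 = -7$)
$R{\left(o \right)} = 1 + o$
$H{\left(v \right)} = - 7 v^{2}$
$\sqrt{R{\left(22 \right)} + H{\left(\left(Z + 2 \left(-1\right)\right)^{2} \right)}} = \sqrt{\left(1 + 22\right) - 7 \left(\left(0 + 2 \left(-1\right)\right)^{2}\right)^{2}} = \sqrt{23 - 7 \left(\left(0 - 2\right)^{2}\right)^{2}} = \sqrt{23 - 7 \left(\left(-2\right)^{2}\right)^{2}} = \sqrt{23 - 7 \cdot 4^{2}} = \sqrt{23 - 112} = \sqrt{-89} = i \sqrt{89}$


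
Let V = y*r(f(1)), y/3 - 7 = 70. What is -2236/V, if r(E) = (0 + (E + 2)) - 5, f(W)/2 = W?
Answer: 2236/231 ≈ 9.6797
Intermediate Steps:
f(W) = 2*W
r(E) = -3 + E (r(E) = (0 + (2 + E)) - 5 = (2 + E) - 5 = -3 + E)
y = 231 (y = 21 + 3*70 = 21 + 210 = 231)
V = -231 (V = 231*(-3 + 2*1) = 231*(-3 + 2) = 231*(-1) = -231)
-2236/V = -2236/(-231) = -2236*(-1/231) = 2236/231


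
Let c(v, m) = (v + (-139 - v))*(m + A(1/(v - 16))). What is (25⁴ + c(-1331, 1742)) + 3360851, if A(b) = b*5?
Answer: 4727078981/1347 ≈ 3.5093e+6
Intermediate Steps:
A(b) = 5*b
c(v, m) = -695/(-16 + v) - 139*m (c(v, m) = (v + (-139 - v))*(m + 5/(v - 16)) = -139*(m + 5/(-16 + v)) = -695/(-16 + v) - 139*m)
(25⁴ + c(-1331, 1742)) + 3360851 = (25⁴ + 139*(-5 - 1*1742*(-16 - 1331))/(-16 - 1331)) + 3360851 = (390625 + 139*(-5 - 1*1742*(-1347))/(-1347)) + 3360851 = (390625 + 139*(-1/1347)*(-5 + 2346474)) + 3360851 = (390625 + 139*(-1/1347)*2346469) + 3360851 = (390625 - 326159191/1347) + 3360851 = 200012684/1347 + 3360851 = 4727078981/1347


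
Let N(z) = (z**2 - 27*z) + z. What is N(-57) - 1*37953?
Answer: -33222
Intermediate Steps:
N(z) = z**2 - 26*z
N(-57) - 1*37953 = -57*(-26 - 57) - 1*37953 = -57*(-83) - 37953 = 4731 - 37953 = -33222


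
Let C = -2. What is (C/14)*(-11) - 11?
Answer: -66/7 ≈ -9.4286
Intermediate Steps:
(C/14)*(-11) - 11 = -2/14*(-11) - 11 = -2*1/14*(-11) - 11 = -1/7*(-11) - 11 = 11/7 - 11 = -66/7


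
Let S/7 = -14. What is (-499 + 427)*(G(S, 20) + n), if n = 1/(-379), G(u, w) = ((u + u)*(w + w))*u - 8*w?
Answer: -20961550008/379 ≈ -5.5308e+7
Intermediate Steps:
S = -98 (S = 7*(-14) = -98)
G(u, w) = -8*w + 4*w*u**2 (G(u, w) = ((2*u)*(2*w))*u - 8*w = (4*u*w)*u - 8*w = 4*w*u**2 - 8*w = -8*w + 4*w*u**2)
n = -1/379 ≈ -0.0026385
(-499 + 427)*(G(S, 20) + n) = (-499 + 427)*(4*20*(-2 + (-98)**2) - 1/379) = -72*(4*20*(-2 + 9604) - 1/379) = -72*(4*20*9602 - 1/379) = -72*(768160 - 1/379) = -72*291132639/379 = -20961550008/379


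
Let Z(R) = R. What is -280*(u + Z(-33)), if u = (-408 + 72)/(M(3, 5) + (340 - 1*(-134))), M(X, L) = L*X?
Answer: 1537480/163 ≈ 9432.4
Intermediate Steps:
u = -112/163 (u = (-408 + 72)/(5*3 + (340 - 1*(-134))) = -336/(15 + (340 + 134)) = -336/(15 + 474) = -336/489 = -336*1/489 = -112/163 ≈ -0.68712)
-280*(u + Z(-33)) = -280*(-112/163 - 33) = -280*(-5491/163) = 1537480/163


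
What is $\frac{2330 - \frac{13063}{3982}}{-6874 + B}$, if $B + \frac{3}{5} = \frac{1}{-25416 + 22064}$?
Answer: $- \frac{77640674860}{229399637291} \approx -0.33845$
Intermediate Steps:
$B = - \frac{10061}{16760}$ ($B = - \frac{3}{5} + \frac{1}{-25416 + 22064} = - \frac{3}{5} + \frac{1}{-3352} = - \frac{3}{5} - \frac{1}{3352} = - \frac{10061}{16760} \approx -0.6003$)
$\frac{2330 - \frac{13063}{3982}}{-6874 + B} = \frac{2330 - \frac{13063}{3982}}{-6874 - \frac{10061}{16760}} = \frac{2330 - \frac{13063}{3982}}{- \frac{115218301}{16760}} = \left(2330 - \frac{13063}{3982}\right) \left(- \frac{16760}{115218301}\right) = \frac{9264997}{3982} \left(- \frac{16760}{115218301}\right) = - \frac{77640674860}{229399637291}$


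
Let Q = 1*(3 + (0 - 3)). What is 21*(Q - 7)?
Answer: -147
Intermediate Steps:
Q = 0 (Q = 1*(3 - 3) = 1*0 = 0)
21*(Q - 7) = 21*(0 - 7) = 21*(-7) = -147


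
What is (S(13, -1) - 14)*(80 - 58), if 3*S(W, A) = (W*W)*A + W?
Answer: -1452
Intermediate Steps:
S(W, A) = W/3 + A*W**2/3 (S(W, A) = ((W*W)*A + W)/3 = (W**2*A + W)/3 = (A*W**2 + W)/3 = (W + A*W**2)/3 = W/3 + A*W**2/3)
(S(13, -1) - 14)*(80 - 58) = ((1/3)*13*(1 - 1*13) - 14)*(80 - 58) = ((1/3)*13*(1 - 13) - 14)*22 = ((1/3)*13*(-12) - 14)*22 = (-52 - 14)*22 = -66*22 = -1452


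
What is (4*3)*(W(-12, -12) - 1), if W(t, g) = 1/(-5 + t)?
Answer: -216/17 ≈ -12.706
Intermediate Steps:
(4*3)*(W(-12, -12) - 1) = (4*3)*(1/(-5 - 12) - 1) = 12*(1/(-17) - 1) = 12*(-1/17 - 1) = 12*(-18/17) = -216/17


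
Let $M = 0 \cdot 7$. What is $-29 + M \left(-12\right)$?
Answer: $-29$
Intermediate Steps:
$M = 0$
$-29 + M \left(-12\right) = -29 + 0 \left(-12\right) = -29 + 0 = -29$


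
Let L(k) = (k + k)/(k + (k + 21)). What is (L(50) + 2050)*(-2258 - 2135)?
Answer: -1090122950/121 ≈ -9.0093e+6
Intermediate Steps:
L(k) = 2*k/(21 + 2*k) (L(k) = (2*k)/(k + (21 + k)) = (2*k)/(21 + 2*k) = 2*k/(21 + 2*k))
(L(50) + 2050)*(-2258 - 2135) = (2*50/(21 + 2*50) + 2050)*(-2258 - 2135) = (2*50/(21 + 100) + 2050)*(-4393) = (2*50/121 + 2050)*(-4393) = (2*50*(1/121) + 2050)*(-4393) = (100/121 + 2050)*(-4393) = (248150/121)*(-4393) = -1090122950/121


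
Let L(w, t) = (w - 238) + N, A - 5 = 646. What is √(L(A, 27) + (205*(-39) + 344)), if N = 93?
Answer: I*√7145 ≈ 84.528*I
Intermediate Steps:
A = 651 (A = 5 + 646 = 651)
L(w, t) = -145 + w (L(w, t) = (w - 238) + 93 = (-238 + w) + 93 = -145 + w)
√(L(A, 27) + (205*(-39) + 344)) = √((-145 + 651) + (205*(-39) + 344)) = √(506 + (-7995 + 344)) = √(506 - 7651) = √(-7145) = I*√7145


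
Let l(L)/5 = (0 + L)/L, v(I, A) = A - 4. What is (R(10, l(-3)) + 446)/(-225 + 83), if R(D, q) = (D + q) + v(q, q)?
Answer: -231/71 ≈ -3.2535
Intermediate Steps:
v(I, A) = -4 + A
l(L) = 5 (l(L) = 5*((0 + L)/L) = 5*(L/L) = 5*1 = 5)
R(D, q) = -4 + D + 2*q (R(D, q) = (D + q) + (-4 + q) = -4 + D + 2*q)
(R(10, l(-3)) + 446)/(-225 + 83) = ((-4 + 10 + 2*5) + 446)/(-225 + 83) = ((-4 + 10 + 10) + 446)/(-142) = (16 + 446)*(-1/142) = 462*(-1/142) = -231/71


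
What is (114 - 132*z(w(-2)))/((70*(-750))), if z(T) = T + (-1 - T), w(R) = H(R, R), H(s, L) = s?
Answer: -41/8750 ≈ -0.0046857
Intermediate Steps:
w(R) = R
z(T) = -1
(114 - 132*z(w(-2)))/((70*(-750))) = (114 - 132*(-1))/((70*(-750))) = (114 + 132)/(-52500) = 246*(-1/52500) = -41/8750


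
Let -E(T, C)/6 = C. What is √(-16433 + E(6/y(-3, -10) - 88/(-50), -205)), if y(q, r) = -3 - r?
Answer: I*√15203 ≈ 123.3*I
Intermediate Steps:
E(T, C) = -6*C
√(-16433 + E(6/y(-3, -10) - 88/(-50), -205)) = √(-16433 - 6*(-205)) = √(-16433 + 1230) = √(-15203) = I*√15203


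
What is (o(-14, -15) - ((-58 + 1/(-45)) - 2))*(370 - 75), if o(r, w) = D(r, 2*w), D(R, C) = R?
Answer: 122189/9 ≈ 13577.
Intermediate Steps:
o(r, w) = r
(o(-14, -15) - ((-58 + 1/(-45)) - 2))*(370 - 75) = (-14 - ((-58 + 1/(-45)) - 2))*(370 - 75) = (-14 - ((-58 - 1/45) - 2))*295 = (-14 - (-2611/45 - 2))*295 = (-14 - 1*(-2701/45))*295 = (-14 + 2701/45)*295 = (2071/45)*295 = 122189/9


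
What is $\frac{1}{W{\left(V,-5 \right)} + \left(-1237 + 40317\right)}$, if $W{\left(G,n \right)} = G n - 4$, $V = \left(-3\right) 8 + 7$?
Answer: $\frac{1}{39161} \approx 2.5536 \cdot 10^{-5}$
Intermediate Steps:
$V = -17$ ($V = -24 + 7 = -17$)
$W{\left(G,n \right)} = -4 + G n$
$\frac{1}{W{\left(V,-5 \right)} + \left(-1237 + 40317\right)} = \frac{1}{\left(-4 - -85\right) + \left(-1237 + 40317\right)} = \frac{1}{\left(-4 + 85\right) + 39080} = \frac{1}{81 + 39080} = \frac{1}{39161}$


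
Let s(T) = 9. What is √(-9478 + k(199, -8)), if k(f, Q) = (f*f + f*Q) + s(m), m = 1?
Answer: 2*√7135 ≈ 168.94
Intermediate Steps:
k(f, Q) = 9 + f² + Q*f (k(f, Q) = (f*f + f*Q) + 9 = (f² + Q*f) + 9 = 9 + f² + Q*f)
√(-9478 + k(199, -8)) = √(-9478 + (9 + 199² - 8*199)) = √(-9478 + (9 + 39601 - 1592)) = √(-9478 + 38018) = √28540 = 2*√7135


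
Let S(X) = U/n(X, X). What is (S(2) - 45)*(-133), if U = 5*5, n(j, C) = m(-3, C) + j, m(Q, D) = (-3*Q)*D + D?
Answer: 128345/22 ≈ 5833.9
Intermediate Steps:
m(Q, D) = D - 3*D*Q (m(Q, D) = -3*D*Q + D = D - 3*D*Q)
n(j, C) = j + 10*C (n(j, C) = C*(1 - 3*(-3)) + j = C*(1 + 9) + j = C*10 + j = 10*C + j = j + 10*C)
U = 25
S(X) = 25/(11*X) (S(X) = 25/(X + 10*X) = 25/((11*X)) = 25*(1/(11*X)) = 25/(11*X))
(S(2) - 45)*(-133) = ((25/11)/2 - 45)*(-133) = ((25/11)*(½) - 45)*(-133) = (25/22 - 45)*(-133) = -965/22*(-133) = 128345/22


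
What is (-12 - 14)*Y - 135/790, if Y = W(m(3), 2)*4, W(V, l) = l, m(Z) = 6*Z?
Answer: -32891/158 ≈ -208.17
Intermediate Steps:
Y = 8 (Y = 2*4 = 8)
(-12 - 14)*Y - 135/790 = (-12 - 14)*8 - 135/790 = -26*8 - 135*1/790 = -208 - 27/158 = -32891/158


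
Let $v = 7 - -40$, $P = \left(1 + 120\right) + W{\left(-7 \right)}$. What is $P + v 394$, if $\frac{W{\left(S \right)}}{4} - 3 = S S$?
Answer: $18847$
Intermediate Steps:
$W{\left(S \right)} = 12 + 4 S^{2}$ ($W{\left(S \right)} = 12 + 4 S S = 12 + 4 S^{2}$)
$P = 329$ ($P = \left(1 + 120\right) + \left(12 + 4 \left(-7\right)^{2}\right) = 121 + \left(12 + 4 \cdot 49\right) = 121 + \left(12 + 196\right) = 121 + 208 = 329$)
$v = 47$ ($v = 7 + 40 = 47$)
$P + v 394 = 329 + 47 \cdot 394 = 329 + 18518 = 18847$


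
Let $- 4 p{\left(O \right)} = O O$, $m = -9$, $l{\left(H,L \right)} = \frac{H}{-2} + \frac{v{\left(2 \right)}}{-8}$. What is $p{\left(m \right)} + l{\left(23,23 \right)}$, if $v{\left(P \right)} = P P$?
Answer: $- \frac{129}{4} \approx -32.25$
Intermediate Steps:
$v{\left(P \right)} = P^{2}$
$l{\left(H,L \right)} = - \frac{1}{2} - \frac{H}{2}$ ($l{\left(H,L \right)} = \frac{H}{-2} + \frac{2^{2}}{-8} = H \left(- \frac{1}{2}\right) + 4 \left(- \frac{1}{8}\right) = - \frac{H}{2} - \frac{1}{2} = - \frac{1}{2} - \frac{H}{2}$)
$p{\left(O \right)} = - \frac{O^{2}}{4}$ ($p{\left(O \right)} = - \frac{O O}{4} = - \frac{O^{2}}{4}$)
$p{\left(m \right)} + l{\left(23,23 \right)} = - \frac{\left(-9\right)^{2}}{4} - 12 = \left(- \frac{1}{4}\right) 81 - 12 = - \frac{81}{4} - 12 = - \frac{129}{4}$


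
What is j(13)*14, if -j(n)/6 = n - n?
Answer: 0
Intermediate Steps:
j(n) = 0 (j(n) = -6*(n - n) = -6*0 = 0)
j(13)*14 = 0*14 = 0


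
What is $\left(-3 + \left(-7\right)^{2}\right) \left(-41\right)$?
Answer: $-1886$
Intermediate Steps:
$\left(-3 + \left(-7\right)^{2}\right) \left(-41\right) = \left(-3 + 49\right) \left(-41\right) = 46 \left(-41\right) = -1886$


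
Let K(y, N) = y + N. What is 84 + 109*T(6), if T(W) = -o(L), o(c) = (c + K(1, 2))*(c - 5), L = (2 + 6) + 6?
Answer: -16593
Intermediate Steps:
K(y, N) = N + y
L = 14 (L = 8 + 6 = 14)
o(c) = (-5 + c)*(3 + c) (o(c) = (c + (2 + 1))*(c - 5) = (c + 3)*(-5 + c) = (3 + c)*(-5 + c) = (-5 + c)*(3 + c))
T(W) = -153 (T(W) = -(-15 + 14² - 2*14) = -(-15 + 196 - 28) = -1*153 = -153)
84 + 109*T(6) = 84 + 109*(-153) = 84 - 16677 = -16593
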